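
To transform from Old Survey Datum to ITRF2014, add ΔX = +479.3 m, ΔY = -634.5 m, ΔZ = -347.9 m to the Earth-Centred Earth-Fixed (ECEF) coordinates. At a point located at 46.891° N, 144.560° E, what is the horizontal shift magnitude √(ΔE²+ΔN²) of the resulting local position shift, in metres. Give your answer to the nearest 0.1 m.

The local east axis at (φ, λ) is (−sin λ, cos λ, 0), so ΔE = −sin(144.560°)·479.3 + cos(144.560°)·(-634.5) = 239.02 m.
The local north axis is (−sin φ cos λ, −sin φ sin λ, cos φ), giving ΔN = 285.084 + 268.598 − 237.751 = 315.93 m.
Horizontal magnitude = √(ΔE² + ΔN²) = √(239.02² + 315.93²) = 396.16 m.

396.2 m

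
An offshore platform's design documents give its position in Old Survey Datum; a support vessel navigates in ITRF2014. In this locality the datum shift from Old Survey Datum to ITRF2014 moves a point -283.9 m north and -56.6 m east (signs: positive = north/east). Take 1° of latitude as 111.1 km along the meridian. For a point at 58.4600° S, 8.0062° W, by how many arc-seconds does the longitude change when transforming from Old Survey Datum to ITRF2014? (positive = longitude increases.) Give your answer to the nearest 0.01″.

Δλ = -3.51″

At latitude -58.4600°, cos φ = 0.523094.
1° of longitude at this latitude = 111.1 × cos φ = 58.12 km, so Δλ = -56.6 / 58115.7 = -0.0009739° = -3.506″.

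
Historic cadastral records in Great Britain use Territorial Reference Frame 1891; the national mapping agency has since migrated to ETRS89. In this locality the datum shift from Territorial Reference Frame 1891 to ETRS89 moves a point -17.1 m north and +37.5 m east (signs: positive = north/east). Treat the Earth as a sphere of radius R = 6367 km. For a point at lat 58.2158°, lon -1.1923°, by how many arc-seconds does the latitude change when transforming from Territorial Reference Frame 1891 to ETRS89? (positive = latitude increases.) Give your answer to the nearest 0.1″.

On a sphere of radius R, 1 rad of latitude = R, so Δφ = ΔN / R = -17.1 / 6367000 = -2.6857e-06 rad = -0.554″.

Δφ = -0.6″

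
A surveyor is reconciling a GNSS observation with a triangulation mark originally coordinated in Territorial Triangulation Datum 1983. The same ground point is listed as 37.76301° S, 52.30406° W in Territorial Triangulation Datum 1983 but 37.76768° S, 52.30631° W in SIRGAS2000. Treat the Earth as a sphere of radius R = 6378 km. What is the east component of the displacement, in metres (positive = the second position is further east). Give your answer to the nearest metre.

Δφ = -37.76768° − -37.76301° = -0.00467°; Δλ = -52.30631° − -52.30406° = -0.00225°.
1° along a meridian = πR/180 = 111317 m.
ΔN = Δφ × 111317 = -519.9 m; ΔE = Δλ × 111317 × cos(-37.76301°) = -0.00225 × 111317 × 0.790551 = -198.0 m.

ΔE = -198 m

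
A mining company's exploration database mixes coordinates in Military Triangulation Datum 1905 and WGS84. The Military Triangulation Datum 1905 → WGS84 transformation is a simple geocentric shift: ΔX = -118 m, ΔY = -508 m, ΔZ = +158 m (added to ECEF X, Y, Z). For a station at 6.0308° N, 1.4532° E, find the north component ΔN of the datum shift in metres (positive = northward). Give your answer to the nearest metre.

At φ = 6.0308°, λ = 1.4532°: sin φ = 0.105063, cos φ = 0.994466, sin λ = 0.025360, cos λ = 0.999678.
ΔN = −sin φ cos λ·ΔX − sin φ sin λ·ΔY + cos φ·ΔZ = −(0.105063)(0.999678)(-118) − (0.105063)(0.025360)(-508) + (0.994466)(158) = 170.87 m.

ΔN = 171 m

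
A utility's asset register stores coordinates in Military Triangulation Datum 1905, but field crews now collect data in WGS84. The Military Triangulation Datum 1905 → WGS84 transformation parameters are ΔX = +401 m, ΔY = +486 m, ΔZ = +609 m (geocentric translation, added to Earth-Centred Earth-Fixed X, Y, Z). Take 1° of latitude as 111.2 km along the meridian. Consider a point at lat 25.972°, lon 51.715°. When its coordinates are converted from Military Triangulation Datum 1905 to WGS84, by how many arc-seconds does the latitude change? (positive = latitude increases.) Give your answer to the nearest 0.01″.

sin φ = 0.437932, cos φ = 0.899008, sin λ = 0.784939, cos λ = 0.619574.
North component: ΔN = −sin φ cos λ·ΔX − sin φ sin λ·ΔY + cos φ·ΔZ = −(0.437932)(0.619574)(401) − (0.437932)(0.784939)(486) + (0.899008)(609) = 271.63 m.
1° of latitude spans 111200 m, so Δφ = 271.63 / 111200 × 3600 = 8.794″.

Δφ = 8.79″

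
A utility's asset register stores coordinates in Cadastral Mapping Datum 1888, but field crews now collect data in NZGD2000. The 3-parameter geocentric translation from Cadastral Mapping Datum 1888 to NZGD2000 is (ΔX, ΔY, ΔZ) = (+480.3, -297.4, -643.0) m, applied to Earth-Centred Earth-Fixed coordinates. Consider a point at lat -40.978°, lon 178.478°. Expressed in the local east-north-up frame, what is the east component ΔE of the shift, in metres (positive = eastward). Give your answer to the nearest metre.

The local east axis at (φ, λ) is (−sin λ, cos λ, 0), so ΔE = −sin(178.478°)·480.3 + cos(178.478°)·(-297.4) = 284.54 m.

ΔE = 285 m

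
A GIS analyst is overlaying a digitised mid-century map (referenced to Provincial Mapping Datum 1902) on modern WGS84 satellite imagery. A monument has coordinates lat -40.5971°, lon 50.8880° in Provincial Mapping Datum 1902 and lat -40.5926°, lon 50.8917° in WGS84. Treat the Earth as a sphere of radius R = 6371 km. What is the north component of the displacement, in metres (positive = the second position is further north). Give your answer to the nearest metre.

Δφ = -40.5926° − -40.5971° = +0.0045°; Δλ = 50.8917° − 50.8880° = +0.0037°.
1° along a meridian = πR/180 = 111195 m.
ΔN = Δφ × 111195 = 500.4 m; ΔE = Δλ × 111195 × cos(-40.5971°) = +0.0037 × 111195 × 0.759304 = 312.4 m.

ΔN = 500 m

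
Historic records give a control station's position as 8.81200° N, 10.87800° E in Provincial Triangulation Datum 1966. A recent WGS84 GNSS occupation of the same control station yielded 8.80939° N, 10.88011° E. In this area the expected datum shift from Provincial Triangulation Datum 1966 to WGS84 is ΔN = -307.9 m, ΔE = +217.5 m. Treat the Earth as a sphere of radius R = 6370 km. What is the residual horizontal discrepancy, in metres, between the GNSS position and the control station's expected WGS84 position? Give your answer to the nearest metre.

23 m

Observed coordinate differences: Δφ = -0.00261°, Δλ = +0.00211°.
Converting to metres (1° lat = 111177 m, cos φ = 0.988196): observed ΔN = -290.2 m, observed ΔE = 231.8 m.
Subtracting the expected shift leaves a residual of -290.2 − (-307.9) = 17.7 m north and 231.8 − (217.5) = 14.3 m east.
Residual distance = √(17.7² + 14.3²) = 22.8 m.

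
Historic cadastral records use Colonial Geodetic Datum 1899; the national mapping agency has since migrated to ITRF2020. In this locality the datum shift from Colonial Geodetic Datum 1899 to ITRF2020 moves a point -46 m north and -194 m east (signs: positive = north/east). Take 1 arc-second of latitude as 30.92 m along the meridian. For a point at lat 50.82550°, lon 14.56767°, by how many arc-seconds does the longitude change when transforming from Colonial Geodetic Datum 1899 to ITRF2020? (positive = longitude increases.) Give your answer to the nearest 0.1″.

At latitude 50.82550°, cos φ = 0.631684.
1″ of longitude at this latitude = 30.92 × cos φ = 19.5317 m, so Δλ = -194.0 / 19.5317 = -9.933″.

Δλ = -9.9″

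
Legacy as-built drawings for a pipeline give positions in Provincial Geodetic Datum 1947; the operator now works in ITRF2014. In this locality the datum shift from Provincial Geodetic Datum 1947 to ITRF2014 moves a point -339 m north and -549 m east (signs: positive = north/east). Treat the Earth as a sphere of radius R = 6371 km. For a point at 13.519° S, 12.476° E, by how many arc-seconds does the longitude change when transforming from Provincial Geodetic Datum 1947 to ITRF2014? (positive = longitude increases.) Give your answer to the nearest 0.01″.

At latitude -13.519°, cos φ = 0.972292.
One radian of longitude at latitude φ spans R cos φ, so Δλ = ΔE / (R cos φ) = -549.0 / (6371000 × 0.972292) = -8.8627e-05 rad = -18.281″.

Δλ = -18.28″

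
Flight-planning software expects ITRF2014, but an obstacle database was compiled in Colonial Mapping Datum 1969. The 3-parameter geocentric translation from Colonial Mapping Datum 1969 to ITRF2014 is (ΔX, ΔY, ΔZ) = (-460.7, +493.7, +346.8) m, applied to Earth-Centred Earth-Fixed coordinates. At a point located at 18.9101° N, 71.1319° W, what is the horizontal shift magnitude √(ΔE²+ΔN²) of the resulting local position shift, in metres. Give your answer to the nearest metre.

596 m

The local east axis at (φ, λ) is (−sin λ, cos λ, 0), so ΔE = −sin(-71.1319°)·(-460.7) + cos(-71.1319°)·493.7 = -276.29 m.
The local north axis is (−sin φ cos λ, −sin φ sin λ, cos φ), giving ΔN = 48.284 + 151.403 + 328.083 = 527.77 m.
Horizontal magnitude = √(ΔE² + ΔN²) = √((-276.29)² + 527.77²) = 595.71 m.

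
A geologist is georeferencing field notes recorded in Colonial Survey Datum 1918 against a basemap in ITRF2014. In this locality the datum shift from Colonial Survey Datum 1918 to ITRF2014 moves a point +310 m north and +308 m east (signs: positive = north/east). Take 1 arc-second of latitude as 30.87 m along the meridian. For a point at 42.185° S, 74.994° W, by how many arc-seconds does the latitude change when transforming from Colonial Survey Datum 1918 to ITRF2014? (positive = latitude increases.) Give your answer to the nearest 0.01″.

Δφ = 10.04″

1″ of latitude = 30.87 m, so Δφ = 310.0 / 30.87 = 10.042″.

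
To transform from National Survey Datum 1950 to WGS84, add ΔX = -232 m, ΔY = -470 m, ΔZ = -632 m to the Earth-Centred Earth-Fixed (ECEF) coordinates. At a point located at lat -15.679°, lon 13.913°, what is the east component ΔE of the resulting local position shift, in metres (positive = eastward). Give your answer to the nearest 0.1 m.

ΔE = -400.4 m

At φ = -15.679°, λ = 13.913°: sin φ = -0.270248, cos φ = 0.962791, sin λ = 0.240448, cos λ = 0.970662.
ΔE = −sin λ·ΔX + cos λ·ΔY = −(0.240448)·(-232) + (0.970662)·(-470) = -400.43 m.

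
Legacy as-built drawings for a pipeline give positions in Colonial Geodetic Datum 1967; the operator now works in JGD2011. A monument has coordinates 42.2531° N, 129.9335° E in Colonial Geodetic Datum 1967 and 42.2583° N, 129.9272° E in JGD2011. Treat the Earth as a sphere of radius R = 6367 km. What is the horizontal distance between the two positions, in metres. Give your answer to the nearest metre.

776 m

Δφ = 42.2583° − 42.2531° = +0.0052°; Δλ = 129.9272° − 129.9335° = -0.0063°.
1° along a meridian = πR/180 = 111125 m.
ΔN = Δφ × 111125 = 577.9 m; ΔE = Δλ × 111125 × cos(42.2531°) = -0.0063 × 111125 × 0.740182 = -518.2 m.
Distance = √(ΔE² + ΔN²) = √((-518.2)² + 577.9²) = 776.2 m.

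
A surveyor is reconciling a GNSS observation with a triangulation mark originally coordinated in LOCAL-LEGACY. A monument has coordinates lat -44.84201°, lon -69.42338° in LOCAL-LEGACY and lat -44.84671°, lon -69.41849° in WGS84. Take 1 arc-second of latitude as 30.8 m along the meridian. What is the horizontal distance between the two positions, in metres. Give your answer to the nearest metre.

Δφ = -44.84671° − -44.84201° = -0.00470°; Δλ = -69.41849° − -69.42338° = +0.00489°.
1° of latitude = 3600 × 30.80 = 110880 m.
ΔN = Δφ × 110880 = -521.1 m; ΔE = Δλ × 110880 × cos(-44.84201°) = +0.00489 × 110880 × 0.709054 = 384.5 m.
Distance = √(ΔE² + ΔN²) = √(384.5² + (-521.1)²) = 647.6 m.

648 m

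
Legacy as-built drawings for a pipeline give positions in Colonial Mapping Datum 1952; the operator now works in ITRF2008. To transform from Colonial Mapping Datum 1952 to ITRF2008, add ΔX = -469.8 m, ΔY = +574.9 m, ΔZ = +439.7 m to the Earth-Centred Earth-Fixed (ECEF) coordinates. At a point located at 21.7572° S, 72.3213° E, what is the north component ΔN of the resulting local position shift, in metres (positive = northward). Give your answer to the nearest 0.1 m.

ΔN = 558.5 m

The local north axis is (−sin φ cos λ, −sin φ sin λ, cos φ), giving ΔN = -52.883 + 203.037 + 408.377 = 558.53 m.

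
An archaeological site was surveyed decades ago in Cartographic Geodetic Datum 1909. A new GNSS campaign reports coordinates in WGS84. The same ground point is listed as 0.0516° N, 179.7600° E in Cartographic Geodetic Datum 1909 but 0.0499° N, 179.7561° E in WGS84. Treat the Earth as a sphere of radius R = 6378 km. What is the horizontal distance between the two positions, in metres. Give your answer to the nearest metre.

Δφ = 0.0499° − 0.0516° = -0.0017°; Δλ = 179.7561° − 179.7600° = -0.0039°.
1° along a meridian = πR/180 = 111317 m.
ΔN = Δφ × 111317 = -189.2 m; ΔE = Δλ × 111317 × cos(0.0516°) = -0.0039 × 111317 × 1.000000 = -434.1 m.
Distance = √(ΔE² + ΔN²) = √((-434.1)² + (-189.2)²) = 473.6 m.

474 m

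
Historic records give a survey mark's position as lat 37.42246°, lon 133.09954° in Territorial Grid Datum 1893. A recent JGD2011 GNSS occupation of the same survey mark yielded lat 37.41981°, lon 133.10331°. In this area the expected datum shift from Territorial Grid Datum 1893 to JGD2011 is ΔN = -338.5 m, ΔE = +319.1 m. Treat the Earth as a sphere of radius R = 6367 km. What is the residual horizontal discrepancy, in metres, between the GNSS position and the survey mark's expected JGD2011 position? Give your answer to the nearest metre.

Observed coordinate differences: Δφ = -0.00265°, Δλ = +0.00377°.
Converting to metres (1° lat = 111125 m, cos φ = 0.794176): observed ΔN = -294.5 m, observed ΔE = 332.7 m.
Subtracting the expected shift leaves a residual of -294.5 − (-338.5) = 44.0 m north and 332.7 − (319.1) = 13.6 m east.
Residual distance = √(44.0² + 13.6²) = 46.1 m.

46 m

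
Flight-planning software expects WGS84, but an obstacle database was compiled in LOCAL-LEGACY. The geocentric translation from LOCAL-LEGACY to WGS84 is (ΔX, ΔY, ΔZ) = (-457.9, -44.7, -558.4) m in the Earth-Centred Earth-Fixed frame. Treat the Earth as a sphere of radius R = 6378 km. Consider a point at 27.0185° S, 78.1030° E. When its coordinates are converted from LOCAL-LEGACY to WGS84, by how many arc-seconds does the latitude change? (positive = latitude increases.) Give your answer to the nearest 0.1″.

sin φ = -0.454278, cos φ = 0.890860, sin λ = 0.978520, cos λ = 0.206153.
North component: ΔN = −sin φ cos λ·ΔX − sin φ sin λ·ΔY + cos φ·ΔZ = −(-0.454278)(0.206153)(-457.9) − (-0.454278)(0.978520)(-44.7) + (0.890860)(-558.4) = -560.21 m.
1° of latitude spans πR/180 = 111317 m, so Δφ = -560.21 / 111317 × 3600 = -18.117″.

Δφ = -18.1″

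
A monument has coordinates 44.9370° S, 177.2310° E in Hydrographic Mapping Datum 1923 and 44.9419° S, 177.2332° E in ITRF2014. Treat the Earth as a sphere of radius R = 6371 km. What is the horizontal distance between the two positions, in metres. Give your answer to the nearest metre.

Δφ = -44.9419° − -44.9370° = -0.0049°; Δλ = 177.2332° − 177.2310° = +0.0022°.
1° along a meridian = πR/180 = 111195 m.
ΔN = Δφ × 111195 = -544.9 m; ΔE = Δλ × 111195 × cos(-44.9370°) = +0.0022 × 111195 × 0.707884 = 173.2 m.
Distance = √(ΔE² + ΔN²) = √(173.2² + (-544.9)²) = 571.7 m.

572 m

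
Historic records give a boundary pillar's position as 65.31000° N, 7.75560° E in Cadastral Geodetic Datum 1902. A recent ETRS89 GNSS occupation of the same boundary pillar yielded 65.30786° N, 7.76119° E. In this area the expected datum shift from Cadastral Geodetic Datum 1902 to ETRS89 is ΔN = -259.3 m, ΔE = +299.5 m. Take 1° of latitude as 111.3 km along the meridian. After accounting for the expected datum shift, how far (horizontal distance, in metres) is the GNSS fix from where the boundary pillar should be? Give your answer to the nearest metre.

Observed coordinate differences: Δφ = -0.00214°, Δλ = +0.00559°.
Converting to metres (1° lat = 111300 m, cos φ = 0.417709): observed ΔN = -238.2 m, observed ΔE = 259.9 m.
Subtracting the expected shift leaves a residual of -238.2 − (-259.3) = 21.1 m north and 259.9 − (299.5) = -39.6 m east.
Residual distance = √(21.1² + (-39.6)²) = 44.9 m.

45 m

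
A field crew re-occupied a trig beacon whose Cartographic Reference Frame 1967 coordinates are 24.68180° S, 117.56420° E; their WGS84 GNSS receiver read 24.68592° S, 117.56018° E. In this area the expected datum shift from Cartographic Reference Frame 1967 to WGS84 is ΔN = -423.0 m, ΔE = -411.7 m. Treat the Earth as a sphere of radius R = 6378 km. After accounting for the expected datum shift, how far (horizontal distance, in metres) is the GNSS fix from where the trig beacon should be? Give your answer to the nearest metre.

36 m

Observed coordinate differences: Δφ = -0.00412°, Δλ = -0.00402°.
Converting to metres (1° lat = 111317 m, cos φ = 0.908641): observed ΔN = -458.6 m, observed ΔE = -406.6 m.
Subtracting the expected shift leaves a residual of -458.6 − (-423.0) = -35.6 m north and -406.6 − (-411.7) = 5.1 m east.
Residual distance = √((-35.6)² + 5.1²) = 36.0 m.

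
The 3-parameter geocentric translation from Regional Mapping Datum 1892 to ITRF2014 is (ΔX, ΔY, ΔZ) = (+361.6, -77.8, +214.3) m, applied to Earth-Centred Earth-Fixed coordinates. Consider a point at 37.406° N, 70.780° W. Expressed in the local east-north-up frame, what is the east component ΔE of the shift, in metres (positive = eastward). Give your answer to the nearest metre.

The local east axis at (φ, λ) is (−sin λ, cos λ, 0), so ΔE = −sin(-70.780°)·361.6 + cos(-70.780°)·(-77.8) = 315.83 m.

ΔE = 316 m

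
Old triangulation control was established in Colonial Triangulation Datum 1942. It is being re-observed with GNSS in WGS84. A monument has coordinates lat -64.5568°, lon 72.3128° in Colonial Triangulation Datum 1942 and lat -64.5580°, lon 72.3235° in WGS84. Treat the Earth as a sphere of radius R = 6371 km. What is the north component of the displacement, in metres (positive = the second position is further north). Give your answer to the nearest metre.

Δφ = -64.5580° − -64.5568° = -0.0012°; Δλ = 72.3235° − 72.3128° = +0.0107°.
1° along a meridian = πR/180 = 111195 m.
ΔN = Δφ × 111195 = -133.4 m; ΔE = Δλ × 111195 × cos(-64.5568°) = +0.0107 × 111195 × 0.429616 = 511.2 m.

ΔN = -133 m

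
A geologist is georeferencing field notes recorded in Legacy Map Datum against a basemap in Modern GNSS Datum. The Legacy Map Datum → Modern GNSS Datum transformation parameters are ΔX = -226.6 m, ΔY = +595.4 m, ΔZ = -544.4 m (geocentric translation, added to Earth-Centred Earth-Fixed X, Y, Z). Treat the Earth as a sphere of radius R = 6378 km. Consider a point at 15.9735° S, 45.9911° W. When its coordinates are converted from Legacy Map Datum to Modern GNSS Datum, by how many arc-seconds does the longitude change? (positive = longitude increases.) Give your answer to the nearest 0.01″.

sin φ = -0.275193, cos φ = 0.961389, sin λ = -0.719232, cos λ = 0.694770.
East component: ΔE = −sin λ·ΔX + cos λ·ΔY = −(-0.719232)(-226.6) + (0.694770)(595.4) = 250.69 m.
1° of latitude spans πR/180 = 111317 m; at latitude φ, 1° of longitude spans that × cos φ = 107019.0 m, so Δλ = 250.69 / 107019.0 × 3600 = 8.433″.

Δλ = 8.43″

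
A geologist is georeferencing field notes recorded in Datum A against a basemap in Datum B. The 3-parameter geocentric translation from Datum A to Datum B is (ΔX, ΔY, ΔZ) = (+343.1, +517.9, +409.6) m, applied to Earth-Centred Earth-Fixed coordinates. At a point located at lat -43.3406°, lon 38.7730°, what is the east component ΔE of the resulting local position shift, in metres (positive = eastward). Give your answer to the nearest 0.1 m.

At φ = -43.3406°, λ = 38.7730°: sin φ = -0.686334, cos φ = 0.727287, sin λ = 0.626236, cos λ = 0.779633.
ΔE = −sin λ·ΔX + cos λ·ΔY = −(0.626236)·(343.1) + (0.779633)·(517.9) = 188.91 m.

ΔE = 188.9 m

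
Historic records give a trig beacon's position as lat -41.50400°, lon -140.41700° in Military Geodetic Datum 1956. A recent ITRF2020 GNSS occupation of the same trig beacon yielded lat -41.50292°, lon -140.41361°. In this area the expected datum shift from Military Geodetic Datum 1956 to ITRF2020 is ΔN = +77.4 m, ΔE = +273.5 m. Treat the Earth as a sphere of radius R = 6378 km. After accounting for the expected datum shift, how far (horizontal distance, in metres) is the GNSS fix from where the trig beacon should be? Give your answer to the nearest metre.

Observed coordinate differences: Δφ = +0.00108°, Δλ = +0.00339°.
Converting to metres (1° lat = 111317 m, cos φ = 0.748909): observed ΔN = 120.2 m, observed ΔE = 282.6 m.
Subtracting the expected shift leaves a residual of 120.2 − (77.4) = 42.8 m north and 282.6 − (273.5) = 9.1 m east.
Residual distance = √(42.8² + 9.1²) = 43.8 m.

44 m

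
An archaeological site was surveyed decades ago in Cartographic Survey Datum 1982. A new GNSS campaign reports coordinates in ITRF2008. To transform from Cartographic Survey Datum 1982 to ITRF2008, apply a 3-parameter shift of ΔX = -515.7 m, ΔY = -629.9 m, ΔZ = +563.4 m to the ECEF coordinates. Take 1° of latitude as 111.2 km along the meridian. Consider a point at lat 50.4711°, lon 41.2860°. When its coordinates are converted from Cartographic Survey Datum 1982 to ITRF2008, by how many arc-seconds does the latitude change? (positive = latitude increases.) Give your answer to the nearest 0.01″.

Δφ = 31.66″

sin φ = 0.771304, cos φ = 0.636467, sin λ = 0.659818, cos λ = 0.751425.
North component: ΔN = −sin φ cos λ·ΔX − sin φ sin λ·ΔY + cos φ·ΔZ = −(0.771304)(0.751425)(-515.7) − (0.771304)(0.659818)(-629.9) + (0.636467)(563.4) = 978.04 m.
1° of latitude spans 111200 m, so Δφ = 978.04 / 111200 × 3600 = 31.663″.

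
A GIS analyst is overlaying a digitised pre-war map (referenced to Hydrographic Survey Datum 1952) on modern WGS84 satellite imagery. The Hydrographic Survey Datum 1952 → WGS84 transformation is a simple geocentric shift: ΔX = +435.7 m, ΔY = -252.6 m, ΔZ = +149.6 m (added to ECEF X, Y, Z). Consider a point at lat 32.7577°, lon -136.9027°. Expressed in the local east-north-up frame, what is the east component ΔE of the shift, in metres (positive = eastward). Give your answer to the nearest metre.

At φ = 32.7577°, λ = -136.9027°: sin φ = 0.541087, cos φ = 0.840966, sin λ = -0.683239, cos λ = -0.730194.
ΔE = −sin λ·ΔX + cos λ·ΔY = −(-0.683239)·(435.7) + (-0.730194)·(-252.6) = 482.13 m.

ΔE = 482 m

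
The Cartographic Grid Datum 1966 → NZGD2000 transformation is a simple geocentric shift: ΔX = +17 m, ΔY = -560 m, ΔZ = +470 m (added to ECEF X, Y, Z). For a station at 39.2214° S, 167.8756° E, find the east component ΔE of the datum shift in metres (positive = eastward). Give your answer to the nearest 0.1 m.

The local east axis at (φ, λ) is (−sin λ, cos λ, 0), so ΔE = −sin(167.8756°)·17 + cos(167.8756°)·(-560) = 543.94 m.

ΔE = 543.9 m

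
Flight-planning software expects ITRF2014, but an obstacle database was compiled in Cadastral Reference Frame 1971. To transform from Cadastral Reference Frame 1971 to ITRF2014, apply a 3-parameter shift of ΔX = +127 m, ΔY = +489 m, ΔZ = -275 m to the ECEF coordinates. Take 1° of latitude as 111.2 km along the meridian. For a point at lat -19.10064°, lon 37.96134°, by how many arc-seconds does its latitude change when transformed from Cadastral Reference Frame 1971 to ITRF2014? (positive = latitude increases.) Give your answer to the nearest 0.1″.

sin φ = -0.327228, cos φ = 0.944945, sin λ = 0.615130, cos λ = 0.788426.
North component: ΔN = −sin φ cos λ·ΔX − sin φ sin λ·ΔY + cos φ·ΔZ = −(-0.327228)(0.788426)(127) − (-0.327228)(0.615130)(489) + (0.944945)(-275) = -128.66 m.
1° of latitude spans 111200 m, so Δφ = -128.66 / 111200 × 3600 = -4.165″.

Δφ = -4.2″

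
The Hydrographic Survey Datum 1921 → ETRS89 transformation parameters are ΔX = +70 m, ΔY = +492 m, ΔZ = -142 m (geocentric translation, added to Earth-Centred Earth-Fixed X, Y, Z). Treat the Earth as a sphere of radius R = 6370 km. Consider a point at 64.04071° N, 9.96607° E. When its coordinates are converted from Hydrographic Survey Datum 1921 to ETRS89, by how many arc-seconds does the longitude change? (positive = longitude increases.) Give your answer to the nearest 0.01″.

Δλ = 34.95″

sin φ = 0.899105, cos φ = 0.437732, sin λ = 0.173065, cos λ = 0.984910.
East component: ΔE = −sin λ·ΔX + cos λ·ΔY = −(0.173065)(70) + (0.984910)(492) = 472.46 m.
1° of latitude spans πR/180 = 111177 m; at latitude φ, 1° of longitude spans that × cos φ = 48666.0 m, so Δλ = 472.46 / 48666.0 × 3600 = 34.950″.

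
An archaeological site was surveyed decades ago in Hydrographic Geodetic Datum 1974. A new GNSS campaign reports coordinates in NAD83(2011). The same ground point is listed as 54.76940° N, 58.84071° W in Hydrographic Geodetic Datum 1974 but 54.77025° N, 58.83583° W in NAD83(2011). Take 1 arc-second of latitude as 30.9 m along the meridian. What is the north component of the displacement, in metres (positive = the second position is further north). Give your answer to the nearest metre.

ΔN = 95 m

Δφ = 54.77025° − 54.76940° = +0.00085°; Δλ = -58.83583° − -58.84071° = +0.00488°.
1° of latitude = 3600 × 30.90 = 111240 m.
ΔN = Δφ × 111240 = 94.6 m; ΔE = Δλ × 111240 × cos(54.76940°) = +0.00488 × 111240 × 0.576869 = 313.2 m.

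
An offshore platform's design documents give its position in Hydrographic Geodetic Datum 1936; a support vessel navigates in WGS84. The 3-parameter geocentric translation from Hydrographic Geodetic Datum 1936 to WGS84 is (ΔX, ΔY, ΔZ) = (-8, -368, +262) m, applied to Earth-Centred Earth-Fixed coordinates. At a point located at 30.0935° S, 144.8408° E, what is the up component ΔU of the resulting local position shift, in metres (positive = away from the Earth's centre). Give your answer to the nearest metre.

At φ = -30.0935°, λ = 144.8408°: sin φ = -0.501413, cos φ = 0.865208, sin λ = 0.575850, cos λ = -0.817555.
ΔU = cos φ cos λ·ΔX + cos φ sin λ·ΔY + sin φ·ΔZ = (0.865208)(-0.817555)(-8) + (0.865208)(0.575850)(-368) + (-0.501413)(262) = -309.06 m.

ΔU = -309 m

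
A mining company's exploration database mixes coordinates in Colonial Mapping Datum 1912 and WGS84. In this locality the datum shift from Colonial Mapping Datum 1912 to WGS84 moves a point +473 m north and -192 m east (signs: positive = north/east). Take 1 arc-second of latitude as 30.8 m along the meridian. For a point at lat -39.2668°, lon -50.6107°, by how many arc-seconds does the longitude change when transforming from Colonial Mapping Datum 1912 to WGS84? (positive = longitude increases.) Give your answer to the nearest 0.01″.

Δλ = -8.05″

At latitude -39.2668°, cos φ = 0.774207.
1″ of longitude at this latitude = 30.80 × cos φ = 23.8456 m, so Δλ = -192.0 / 23.8456 = -8.052″.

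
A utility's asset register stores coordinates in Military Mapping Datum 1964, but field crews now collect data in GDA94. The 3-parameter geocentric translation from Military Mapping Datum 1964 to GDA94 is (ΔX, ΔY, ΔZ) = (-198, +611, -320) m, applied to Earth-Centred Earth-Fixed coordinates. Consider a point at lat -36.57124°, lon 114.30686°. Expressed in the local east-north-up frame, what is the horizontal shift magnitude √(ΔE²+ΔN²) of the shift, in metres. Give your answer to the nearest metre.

142 m

The local east axis at (φ, λ) is (−sin λ, cos λ, 0), so ΔE = −sin(114.30686°)·(-198) + cos(114.30686°)·611 = -71.05 m.
The local north axis is (−sin φ cos λ, −sin φ sin λ, cos φ), giving ΔN = 48.560 + 331.776 − 256.997 = 123.34 m.
Horizontal magnitude = √(ΔE² + ΔN²) = √((-71.05)² + 123.34²) = 142.34 m.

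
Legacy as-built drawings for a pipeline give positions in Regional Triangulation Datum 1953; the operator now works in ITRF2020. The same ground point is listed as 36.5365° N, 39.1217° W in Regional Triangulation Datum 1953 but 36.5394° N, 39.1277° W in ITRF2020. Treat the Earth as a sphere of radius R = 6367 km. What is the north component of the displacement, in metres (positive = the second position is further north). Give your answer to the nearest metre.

ΔN = 322 m

Δφ = 36.5394° − 36.5365° = +0.0029°; Δλ = -39.1277° − -39.1217° = -0.0060°.
1° along a meridian = πR/180 = 111125 m.
ΔN = Δφ × 111125 = 322.3 m; ΔE = Δλ × 111125 × cos(36.5365°) = -0.0060 × 111125 × 0.803478 = -535.7 m.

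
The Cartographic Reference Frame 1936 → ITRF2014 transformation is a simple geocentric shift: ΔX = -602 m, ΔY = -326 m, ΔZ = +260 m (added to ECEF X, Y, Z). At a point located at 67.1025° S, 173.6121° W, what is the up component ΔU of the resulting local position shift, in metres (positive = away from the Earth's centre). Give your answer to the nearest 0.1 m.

ΔU = 7.4 m

At φ = -67.1025°, λ = -173.6121°: sin φ = -0.921202, cos φ = 0.389084, sin λ = -0.111259, cos λ = -0.993791.
ΔU = cos φ cos λ·ΔX + cos φ sin λ·ΔY + sin φ·ΔZ = (0.389084)(-0.993791)(-602) + (0.389084)(-0.111259)(-326) + (-0.921202)(260) = 7.37 m.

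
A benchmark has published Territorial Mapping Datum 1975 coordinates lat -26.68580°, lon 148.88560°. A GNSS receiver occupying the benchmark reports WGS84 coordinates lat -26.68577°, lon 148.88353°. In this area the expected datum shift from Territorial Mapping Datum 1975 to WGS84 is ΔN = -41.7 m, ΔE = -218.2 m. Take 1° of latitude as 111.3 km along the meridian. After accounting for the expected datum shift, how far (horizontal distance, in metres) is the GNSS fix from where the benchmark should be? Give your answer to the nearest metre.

47 m

Observed coordinate differences: Δφ = +0.00003°, Δλ = -0.00207°.
Converting to metres (1° lat = 111300 m, cos φ = 0.893483): observed ΔN = 3.3 m, observed ΔE = -205.9 m.
Subtracting the expected shift leaves a residual of 3.3 − (-41.7) = 45.0 m north and -205.9 − (-218.2) = 12.3 m east.
Residual distance = √(45.0² + 12.3²) = 46.7 m.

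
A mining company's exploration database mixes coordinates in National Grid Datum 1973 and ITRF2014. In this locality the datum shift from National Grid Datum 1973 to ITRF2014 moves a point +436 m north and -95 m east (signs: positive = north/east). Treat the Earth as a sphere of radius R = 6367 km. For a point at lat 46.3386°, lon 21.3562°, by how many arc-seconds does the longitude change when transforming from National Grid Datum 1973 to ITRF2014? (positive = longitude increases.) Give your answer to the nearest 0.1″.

At latitude 46.3386°, cos φ = 0.690395.
One radian of longitude at latitude φ spans R cos φ, so Δλ = ΔE / (R cos φ) = -95.0 / (6367000 × 0.690395) = -2.1612e-05 rad = -4.458″.

Δλ = -4.5″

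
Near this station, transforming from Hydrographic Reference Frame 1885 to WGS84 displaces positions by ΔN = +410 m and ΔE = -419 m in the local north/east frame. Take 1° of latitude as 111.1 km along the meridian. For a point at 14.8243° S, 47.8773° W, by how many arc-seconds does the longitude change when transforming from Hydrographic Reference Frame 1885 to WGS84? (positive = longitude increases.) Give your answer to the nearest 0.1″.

Δλ = -14.0″

At latitude -14.8243°, cos φ = 0.966715.
1° of longitude at this latitude = 111.1 × cos φ = 107.40 km, so Δλ = -419.0 / 107402.0 = -0.0039012° = -14.044″.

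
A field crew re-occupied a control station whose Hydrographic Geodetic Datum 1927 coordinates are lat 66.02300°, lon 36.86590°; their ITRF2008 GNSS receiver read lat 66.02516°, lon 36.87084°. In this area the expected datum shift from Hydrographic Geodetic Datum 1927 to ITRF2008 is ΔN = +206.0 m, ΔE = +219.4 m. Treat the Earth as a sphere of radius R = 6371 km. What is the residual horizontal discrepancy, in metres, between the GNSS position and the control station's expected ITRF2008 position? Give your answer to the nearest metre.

Observed coordinate differences: Δφ = +0.00216°, Δλ = +0.00494°.
Converting to metres (1° lat = 111195 m, cos φ = 0.406370): observed ΔN = 240.2 m, observed ΔE = 223.2 m.
Subtracting the expected shift leaves a residual of 240.2 − (206.0) = 34.2 m north and 223.2 − (219.4) = 3.8 m east.
Residual distance = √(34.2² + 3.8²) = 34.4 m.

34 m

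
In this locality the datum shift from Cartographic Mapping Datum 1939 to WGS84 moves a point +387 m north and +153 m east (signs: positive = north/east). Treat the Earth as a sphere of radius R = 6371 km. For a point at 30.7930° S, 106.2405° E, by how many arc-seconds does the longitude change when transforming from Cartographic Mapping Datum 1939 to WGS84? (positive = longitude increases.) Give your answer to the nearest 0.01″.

At latitude -30.7930°, cos φ = 0.859022.
One radian of longitude at latitude φ spans R cos φ, so Δλ = ΔE / (R cos φ) = 153.0 / (6371000 × 0.859022) = 2.7956e-05 rad = 5.766″.

Δλ = 5.77″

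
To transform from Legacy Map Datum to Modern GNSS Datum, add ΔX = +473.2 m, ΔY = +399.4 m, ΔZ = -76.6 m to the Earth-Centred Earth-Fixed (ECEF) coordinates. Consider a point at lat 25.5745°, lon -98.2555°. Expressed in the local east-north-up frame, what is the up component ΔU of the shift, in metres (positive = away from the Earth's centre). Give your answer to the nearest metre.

ΔU = -451 m

At φ = 25.5745°, λ = -98.2555°: sin φ = 0.431684, cos φ = 0.902025, sin λ = -0.989638, cos λ = -0.143588.
ΔU = cos φ cos λ·ΔX + cos φ sin λ·ΔY + sin φ·ΔZ = (0.902025)(-0.143588)(473.2) + (0.902025)(-0.989638)(399.4) + (0.431684)(-76.6) = -450.89 m.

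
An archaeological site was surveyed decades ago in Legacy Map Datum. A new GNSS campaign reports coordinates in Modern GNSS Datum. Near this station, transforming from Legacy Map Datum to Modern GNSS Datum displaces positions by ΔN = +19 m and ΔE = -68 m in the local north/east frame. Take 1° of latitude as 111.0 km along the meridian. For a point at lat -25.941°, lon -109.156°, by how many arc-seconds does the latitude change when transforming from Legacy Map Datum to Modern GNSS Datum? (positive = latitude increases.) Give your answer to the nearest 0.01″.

Δφ = 0.62″

1° of latitude = 111.0 km, so Δφ = 19.0 / 111000 = 0.0001712° = 0.616″.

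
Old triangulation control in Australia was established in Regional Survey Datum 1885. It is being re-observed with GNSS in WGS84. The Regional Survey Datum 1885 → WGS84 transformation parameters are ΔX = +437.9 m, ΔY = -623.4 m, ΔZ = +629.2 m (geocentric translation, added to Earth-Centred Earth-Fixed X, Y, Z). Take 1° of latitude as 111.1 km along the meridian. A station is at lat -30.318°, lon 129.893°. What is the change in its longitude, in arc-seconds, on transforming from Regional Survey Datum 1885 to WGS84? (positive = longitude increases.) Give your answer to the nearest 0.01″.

sin φ = -0.504799, cos φ = 0.863237, sin λ = 0.767244, cos λ = -0.641356.
East component: ΔE = −sin λ·ΔX + cos λ·ΔY = −(0.767244)(437.9) + (-0.641356)(-623.4) = 63.85 m.
1° of latitude spans 111100 m; at latitude φ, 1° of longitude spans that × cos φ = 95905.6 m, so Δλ = 63.85 / 95905.6 × 3600 = 2.397″.

Δλ = 2.40″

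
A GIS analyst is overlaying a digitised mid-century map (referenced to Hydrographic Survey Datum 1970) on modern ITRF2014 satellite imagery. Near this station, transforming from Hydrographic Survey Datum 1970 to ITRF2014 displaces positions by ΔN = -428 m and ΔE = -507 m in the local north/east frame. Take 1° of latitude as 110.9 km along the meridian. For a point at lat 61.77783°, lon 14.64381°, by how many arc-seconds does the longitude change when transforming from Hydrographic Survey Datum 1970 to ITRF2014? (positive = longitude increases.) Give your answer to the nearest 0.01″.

At latitude 61.77783°, cos φ = 0.472892.
1° of longitude at this latitude = 110.9 × cos φ = 52.44 km, so Δλ = -507.0 / 52443.7 = -0.0096675° = -34.803″.

Δλ = -34.80″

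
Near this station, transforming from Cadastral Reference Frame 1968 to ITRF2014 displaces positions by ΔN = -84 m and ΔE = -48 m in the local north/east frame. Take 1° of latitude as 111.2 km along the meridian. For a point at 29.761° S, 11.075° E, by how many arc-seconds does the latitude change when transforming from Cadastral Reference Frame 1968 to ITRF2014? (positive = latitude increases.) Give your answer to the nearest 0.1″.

1° of latitude = 111.2 km, so Δφ = -84.0 / 111200 = -0.0007554° = -2.719″.

Δφ = -2.7″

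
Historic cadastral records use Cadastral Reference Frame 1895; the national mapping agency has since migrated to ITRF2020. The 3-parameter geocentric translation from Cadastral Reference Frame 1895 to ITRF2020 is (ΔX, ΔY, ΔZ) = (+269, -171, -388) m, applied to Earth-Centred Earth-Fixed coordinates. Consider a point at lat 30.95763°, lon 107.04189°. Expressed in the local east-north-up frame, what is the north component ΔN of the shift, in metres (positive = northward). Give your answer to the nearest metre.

ΔN = -208 m

The local north axis is (−sin φ cos λ, −sin φ sin λ, cos φ), giving ΔN = 40.554 + 84.101 − 332.729 = -208.07 m.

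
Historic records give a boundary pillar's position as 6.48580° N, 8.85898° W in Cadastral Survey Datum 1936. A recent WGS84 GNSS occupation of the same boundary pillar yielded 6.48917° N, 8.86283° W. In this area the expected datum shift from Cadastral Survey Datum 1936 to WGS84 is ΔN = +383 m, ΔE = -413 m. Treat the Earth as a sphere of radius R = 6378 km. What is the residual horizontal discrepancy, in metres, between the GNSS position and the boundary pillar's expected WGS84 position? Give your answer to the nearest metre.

15 m

Observed coordinate differences: Δφ = +0.00337°, Δλ = -0.00385°.
Converting to metres (1° lat = 111317 m, cos φ = 0.993600): observed ΔN = 375.1 m, observed ΔE = -425.8 m.
Subtracting the expected shift leaves a residual of 375.1 − (383) = -7.9 m north and -425.8 − (-413) = -12.8 m east.
Residual distance = √((-7.9)² + (-12.8)²) = 15.0 m.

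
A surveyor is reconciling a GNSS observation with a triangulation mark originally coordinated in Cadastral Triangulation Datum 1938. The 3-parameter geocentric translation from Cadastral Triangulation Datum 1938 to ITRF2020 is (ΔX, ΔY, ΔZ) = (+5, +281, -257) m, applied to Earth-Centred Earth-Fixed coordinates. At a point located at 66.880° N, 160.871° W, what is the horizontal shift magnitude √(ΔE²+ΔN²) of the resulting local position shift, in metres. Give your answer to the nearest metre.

At φ = 66.880°, λ = -160.871°: sin φ = 0.919684, cos φ = 0.392658, sin λ = -0.327696, cos λ = -0.944783.
ΔE = −sin λ·ΔX + cos λ·ΔY = −(-0.327696)·(5) + (-0.944783)·(281) = -263.85 m.
ΔN = −sin φ cos λ·ΔX − sin φ sin λ·ΔY + cos φ·ΔZ = −(0.919684)(-0.944783)(5) − (0.919684)(-0.327696)(281) + (0.392658)(-257) = -11.88 m.
Horizontal magnitude = √(ΔE² + ΔN²) = √((-263.85)² + (-11.88)²) = 264.11 m.

264 m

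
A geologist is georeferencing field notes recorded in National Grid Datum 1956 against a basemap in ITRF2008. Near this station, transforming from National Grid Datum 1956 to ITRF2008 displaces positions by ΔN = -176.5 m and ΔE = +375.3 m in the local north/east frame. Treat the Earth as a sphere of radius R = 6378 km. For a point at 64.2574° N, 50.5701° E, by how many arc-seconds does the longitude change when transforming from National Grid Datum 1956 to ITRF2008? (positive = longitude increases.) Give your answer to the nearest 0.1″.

At latitude 64.2574°, cos φ = 0.434329.
One radian of longitude at latitude φ spans R cos φ, so Δλ = ΔE / (R cos φ) = 375.3 / (6378000 × 0.434329) = 1.3548e-04 rad = 27.945″.

Δλ = 27.9″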